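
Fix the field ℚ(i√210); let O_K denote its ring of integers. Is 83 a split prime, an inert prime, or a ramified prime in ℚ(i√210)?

Since -210 ≢ 1 mod 4, the ring of integers is ℤ[√-210] with discriminant 4·(-210) = -840.
disc(K) = -840 is not divisible by 83; 83 is unramified.
(-210/83) = 39^41 mod 83 = 82, giving Legendre symbol -1.
(-210/83) = -1, so 83 is inert.

inert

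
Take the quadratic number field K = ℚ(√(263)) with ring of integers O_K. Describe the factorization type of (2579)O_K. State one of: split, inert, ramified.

2579 splits in O_K

d = 263 ≡ 3 (mod 4), so O_K = ℤ[√263] and disc(K) = 4d = 1052.
Since gcd(2579, 1052) = 1 the prime 2579 does not ramify.
Legendre symbol by Euler's criterion: (263/2579) ≡ 263^1289 ≡ 1 (mod 2579), i.e. (263/2579) = 1.
(263/2579) = 1, so 2579 splits.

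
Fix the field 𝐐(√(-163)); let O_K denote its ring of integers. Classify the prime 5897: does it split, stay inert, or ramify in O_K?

-163 mod 4 = 1, hence disc K = -163 and O_K = ℤ[(1+√-163)/2].
5897 ∤ -163, so 5897 is unramified.
Compute (-163/5897) via Euler: 5734^((5897-1)/2) mod 5897 = 5896, so (-163/5897) = -1.
Legendre symbol -1 ⇒ 5897 is inert.

5897 remains inert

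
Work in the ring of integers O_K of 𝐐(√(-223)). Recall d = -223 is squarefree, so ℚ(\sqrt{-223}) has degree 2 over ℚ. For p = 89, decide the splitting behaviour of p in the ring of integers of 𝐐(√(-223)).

Since -223 ≡ 1 mod 4, the ring of integers is ℤ[(1+√-223)/2] with discriminant -223.
89 ∤ -223, so 89 is unramified.
Euler's criterion: (-223)^44 mod 89 = 1. Thus (-223|89) = 1.
d is a quadratic residue mod p, hence 89 splits in O_K.

89 splits in O_K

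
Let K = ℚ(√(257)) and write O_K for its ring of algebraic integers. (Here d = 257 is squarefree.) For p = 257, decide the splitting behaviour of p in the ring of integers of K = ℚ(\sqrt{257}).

ramified — (257) = 𝔭²

d = 257 ≡ 1 (mod 4), so O_K = ℤ[(1+√257)/2] and disc(K) = d = 257.
257 divides disc(K) = 257, so 257 ramifies.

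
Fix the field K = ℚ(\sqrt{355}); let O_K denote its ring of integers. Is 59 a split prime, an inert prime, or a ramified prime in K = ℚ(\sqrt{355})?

d = 355 ≡ 3 (mod 4), so O_K = ℤ[√355] and disc(K) = 4d = 1420.
59 ∤ 1420, so 59 is unramified.
(355/59) = 1^29 mod 59 = 1, giving Legendre symbol 1.
(355/59) = 1, so 59 splits.

split — (59) = 𝔭₁𝔭₂ with 𝔭₁ ≠ 𝔭₂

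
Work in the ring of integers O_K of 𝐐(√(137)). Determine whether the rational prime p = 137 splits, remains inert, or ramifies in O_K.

Since 137 ≡ 1 mod 4, the ring of integers is ℤ[(1+√137)/2] with discriminant 137.
Ramification test: 137 | 137. The prime 137 ramifies in K.

ramified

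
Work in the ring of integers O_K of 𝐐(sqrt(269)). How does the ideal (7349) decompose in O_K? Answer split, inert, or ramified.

inert

269 mod 4 = 1, hence disc K = 269 and O_K = ℤ[(1+√269)/2].
7349 ∤ 269, so 7349 is unramified.
Euler's criterion: 269^3674 mod 7349 = 7348. Thus (269|7349) = -1.
(269/7349) = -1, so 7349 is inert.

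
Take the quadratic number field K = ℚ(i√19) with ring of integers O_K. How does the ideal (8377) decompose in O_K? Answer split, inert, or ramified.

split — (8377) = 𝔭₁𝔭₂ with 𝔭₁ ≠ 𝔭₂

Since -19 ≡ 1 mod 4, the ring of integers is ℤ[(1+√-19)/2] with discriminant -19.
8377 ∤ -19, so 8377 is unramified.
Euler's criterion: (-19)^4188 mod 8377 = 1. Thus (-19|8377) = 1.
Legendre symbol 1 ⇒ 8377 is split.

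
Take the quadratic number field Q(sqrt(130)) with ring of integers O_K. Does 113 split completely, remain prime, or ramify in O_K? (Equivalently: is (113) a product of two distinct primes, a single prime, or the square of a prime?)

inert

130 mod 4 = 2, hence disc K = 4·130 = 520 and O_K = ℤ[√130].
Since gcd(113, 520) = 1 the prime 113 does not ramify.
Compute (130/113) via Euler: 17^((113-1)/2) mod 113 = 112, so (130/113) = -1.
d is a non-residue mod p, hence 113 remains inert in O_K.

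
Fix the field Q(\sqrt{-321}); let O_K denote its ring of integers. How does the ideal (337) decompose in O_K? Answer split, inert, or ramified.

split

Since -321 ≢ 1 mod 4, the ring of integers is ℤ[√-321] with discriminant 4·(-321) = -1284.
Since gcd(337, -1284) = 1 the prime 337 does not ramify.
Compute (-321/337) via Euler: 16^((337-1)/2) mod 337 = 1, so (-321/337) = 1.
d is a quadratic residue mod p, hence 337 splits in O_K.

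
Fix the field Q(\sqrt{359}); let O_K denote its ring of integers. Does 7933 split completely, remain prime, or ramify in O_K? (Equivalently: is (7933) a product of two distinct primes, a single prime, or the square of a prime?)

d = 359 ≡ 3 (mod 4), so O_K = ℤ[√359] and disc(K) = 4d = 1436.
Since gcd(7933, 1436) = 1 the prime 7933 does not ramify.
Legendre symbol by Euler's criterion: (359/7933) ≡ 359^3966 ≡ 7932 (mod 7933), i.e. (359/7933) = -1.
Legendre symbol -1 ⇒ 7933 is inert.

inert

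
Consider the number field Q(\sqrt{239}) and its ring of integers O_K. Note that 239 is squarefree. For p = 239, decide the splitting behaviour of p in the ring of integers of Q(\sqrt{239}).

ramifies in O_K

Since 239 ≢ 1 mod 4, the ring of integers is ℤ[√239] with discriminant 4·239 = 956.
239 divides disc(K) = 956, so 239 ramifies.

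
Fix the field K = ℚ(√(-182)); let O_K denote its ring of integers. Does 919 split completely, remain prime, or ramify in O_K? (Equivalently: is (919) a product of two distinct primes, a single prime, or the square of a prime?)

p splits

Since -182 ≢ 1 mod 4, the ring of integers is ℤ[√-182] with discriminant 4·(-182) = -728.
Since gcd(919, -728) = 1 the prime 919 does not ramify.
Euler's criterion: (-182)^459 mod 919 = 1. Thus (-182|919) = 1.
d is a quadratic residue mod p, hence 919 splits in O_K.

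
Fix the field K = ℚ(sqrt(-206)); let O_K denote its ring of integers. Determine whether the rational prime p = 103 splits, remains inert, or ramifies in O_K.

ramifies in O_K

d = -206 ≡ 2 (mod 4), so O_K = ℤ[√-206] and disc(K) = 4d = -824.
103 divides disc(K) = -824, so 103 ramifies.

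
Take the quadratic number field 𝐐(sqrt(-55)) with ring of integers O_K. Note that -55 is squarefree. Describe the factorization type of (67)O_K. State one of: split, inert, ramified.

-55 mod 4 = 1, hence disc K = -55 and O_K = ℤ[(1+√-55)/2].
disc(K) = -55 is not divisible by 67; 67 is unramified.
(-55/67) = 12^33 mod 67 = 66, giving Legendre symbol -1.
Legendre symbol -1 ⇒ 67 is inert.

p is inert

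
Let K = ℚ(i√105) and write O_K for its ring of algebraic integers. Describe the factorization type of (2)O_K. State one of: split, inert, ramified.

Since -105 ≢ 1 mod 4, the ring of integers is ℤ[√-105] with discriminant 4·(-105) = -420.
disc(K) = -420 = 2·(-210), so p = 2 is ramified.

p ramifies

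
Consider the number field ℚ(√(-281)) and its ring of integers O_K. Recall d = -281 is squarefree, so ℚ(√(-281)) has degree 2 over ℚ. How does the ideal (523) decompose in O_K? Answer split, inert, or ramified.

inert — (523) stays prime in O_K

d = -281 ≡ 3 (mod 4), so O_K = ℤ[√-281] and disc(K) = 4d = -1124.
Since gcd(523, -1124) = 1 the prime 523 does not ramify.
Euler's criterion: (-281)^261 mod 523 = 522. Thus (-281|523) = -1.
(-281/523) = -1, so 523 is inert.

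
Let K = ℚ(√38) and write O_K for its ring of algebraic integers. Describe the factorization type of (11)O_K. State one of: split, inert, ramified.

38 mod 4 = 2, hence disc K = 4·38 = 152 and O_K = ℤ[√38].
disc(K) = 152 is not divisible by 11; 11 is unramified.
(38/11) = 5^5 mod 11 = 1, giving Legendre symbol 1.
Legendre symbol 1 ⇒ 11 is split.

11 splits in O_K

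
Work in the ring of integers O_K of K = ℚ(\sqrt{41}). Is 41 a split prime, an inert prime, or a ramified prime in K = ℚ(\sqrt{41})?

41 mod 4 = 1, hence disc K = 41 and O_K = ℤ[(1+√41)/2].
Ramification test: 41 | 41. The prime 41 ramifies in K.

ramifies in O_K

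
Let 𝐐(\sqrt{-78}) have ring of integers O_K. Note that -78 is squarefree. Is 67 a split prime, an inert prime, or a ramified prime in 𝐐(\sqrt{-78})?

p splits

d = -78 ≡ 2 (mod 4), so O_K = ℤ[√-78] and disc(K) = 4d = -312.
disc(K) = -312 is not divisible by 67; 67 is unramified.
(-78/67) = 56^33 mod 67 = 1, giving Legendre symbol 1.
Legendre symbol 1 ⇒ 67 is split.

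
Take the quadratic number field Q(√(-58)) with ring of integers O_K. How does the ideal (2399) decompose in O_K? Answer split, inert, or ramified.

d = -58 ≡ 2 (mod 4), so O_K = ℤ[√-58] and disc(K) = 4d = -232.
disc(K) = -232 is not divisible by 2399; 2399 is unramified.
Compute (-58/2399) via Euler: 2341^((2399-1)/2) mod 2399 = 1, so (-58/2399) = 1.
d is a quadratic residue mod p, hence 2399 splits in O_K.

2399 splits in O_K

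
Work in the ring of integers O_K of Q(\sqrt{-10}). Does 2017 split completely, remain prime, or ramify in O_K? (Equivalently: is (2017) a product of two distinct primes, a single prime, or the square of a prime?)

p is inert

Since -10 ≢ 1 mod 4, the ring of integers is ℤ[√-10] with discriminant 4·(-10) = -40.
Since gcd(2017, -40) = 1 the prime 2017 does not ramify.
(-10/2017) = 2007^1008 mod 2017 = 2016, giving Legendre symbol -1.
Legendre symbol -1 ⇒ 2017 is inert.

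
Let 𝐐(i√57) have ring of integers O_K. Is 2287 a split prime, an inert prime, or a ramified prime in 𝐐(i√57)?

remains prime (inert)

Since -57 ≢ 1 mod 4, the ring of integers is ℤ[√-57] with discriminant 4·(-57) = -228.
disc(K) = -228 is not divisible by 2287; 2287 is unramified.
Euler's criterion: (-57)^1143 mod 2287 = 2286. Thus (-57|2287) = -1.
d is a non-residue mod p, hence 2287 remains inert in O_K.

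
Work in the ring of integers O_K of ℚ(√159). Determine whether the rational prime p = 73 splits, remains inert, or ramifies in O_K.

Since 159 ≢ 1 mod 4, the ring of integers is ℤ[√159] with discriminant 4·159 = 636.
disc(K) = 636 is not divisible by 73; 73 is unramified.
(159/73) = 13^36 mod 73 = 72, giving Legendre symbol -1.
d is a non-residue mod p, hence 73 remains inert in O_K.

inert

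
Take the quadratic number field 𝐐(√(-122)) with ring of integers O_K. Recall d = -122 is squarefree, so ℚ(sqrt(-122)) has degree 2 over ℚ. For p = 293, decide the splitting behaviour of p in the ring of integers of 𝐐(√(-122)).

Since -122 ≢ 1 mod 4, the ring of integers is ℤ[√-122] with discriminant 4·(-122) = -488.
disc(K) = -488 is not divisible by 293; 293 is unramified.
Legendre symbol by Euler's criterion: (-122/293) ≡ (-122)^146 ≡ 292 (mod 293), i.e. (-122/293) = -1.
Legendre symbol -1 ⇒ 293 is inert.

p is inert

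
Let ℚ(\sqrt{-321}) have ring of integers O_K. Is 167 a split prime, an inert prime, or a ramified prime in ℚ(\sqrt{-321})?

Since -321 ≢ 1 mod 4, the ring of integers is ℤ[√-321] with discriminant 4·(-321) = -1284.
167 ∤ -1284, so 167 is unramified.
Legendre symbol by Euler's criterion: (-321/167) ≡ (-321)^83 ≡ 166 (mod 167), i.e. (-321/167) = -1.
(-321/167) = -1, so 167 is inert.

inert — (167) stays prime in O_K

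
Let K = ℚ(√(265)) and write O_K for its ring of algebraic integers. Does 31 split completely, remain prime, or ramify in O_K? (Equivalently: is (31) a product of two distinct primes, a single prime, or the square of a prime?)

265 mod 4 = 1, hence disc K = 265 and O_K = ℤ[(1+√265)/2].
disc(K) = 265 is not divisible by 31; 31 is unramified.
Legendre symbol by Euler's criterion: (265/31) ≡ 265^15 ≡ 30 (mod 31), i.e. (265/31) = -1.
Legendre symbol -1 ⇒ 31 is inert.

inert — (31) stays prime in O_K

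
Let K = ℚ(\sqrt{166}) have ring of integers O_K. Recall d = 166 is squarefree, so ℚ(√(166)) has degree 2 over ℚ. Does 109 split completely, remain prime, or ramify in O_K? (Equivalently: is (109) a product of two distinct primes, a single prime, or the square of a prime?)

Since 166 ≢ 1 mod 4, the ring of integers is ℤ[√166] with discriminant 4·166 = 664.
disc(K) = 664 is not divisible by 109; 109 is unramified.
(166/109) = 57^54 mod 109 = 108, giving Legendre symbol -1.
d is a non-residue mod p, hence 109 remains inert in O_K.

remains prime (inert)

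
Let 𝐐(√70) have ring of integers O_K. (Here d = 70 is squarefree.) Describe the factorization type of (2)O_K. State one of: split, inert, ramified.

ramified — (2) = 𝔭²

Since 70 ≢ 1 mod 4, the ring of integers is ℤ[√70] with discriminant 4·70 = 280.
2 divides disc(K) = 280, so 2 ramifies.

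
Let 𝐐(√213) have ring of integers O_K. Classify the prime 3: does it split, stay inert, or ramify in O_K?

Since 213 ≡ 1 mod 4, the ring of integers is ℤ[(1+√213)/2] with discriminant 213.
3 divides disc(K) = 213, so 3 ramifies.

ramified — (3) = 𝔭²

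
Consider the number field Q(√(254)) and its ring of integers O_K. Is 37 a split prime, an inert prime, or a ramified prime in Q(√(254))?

Since 254 ≢ 1 mod 4, the ring of integers is ℤ[√254] with discriminant 4·254 = 1016.
disc(K) = 1016 is not divisible by 37; 37 is unramified.
Legendre symbol by Euler's criterion: (254/37) ≡ 254^18 ≡ 36 (mod 37), i.e. (254/37) = -1.
Legendre symbol -1 ⇒ 37 is inert.

inert — (37) stays prime in O_K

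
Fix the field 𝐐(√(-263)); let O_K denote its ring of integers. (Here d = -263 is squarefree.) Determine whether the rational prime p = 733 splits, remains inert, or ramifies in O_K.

splits completely

d = -263 ≡ 1 (mod 4), so O_K = ℤ[(1+√-263)/2] and disc(K) = d = -263.
Since gcd(733, -263) = 1 the prime 733 does not ramify.
Euler's criterion: (-263)^366 mod 733 = 1. Thus (-263|733) = 1.
d is a quadratic residue mod p, hence 733 splits in O_K.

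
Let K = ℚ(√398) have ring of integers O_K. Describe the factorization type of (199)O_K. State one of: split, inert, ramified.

ramifies in O_K

398 mod 4 = 2, hence disc K = 4·398 = 1592 and O_K = ℤ[√398].
Ramification test: 199 | 1592. The prime 199 ramifies in K.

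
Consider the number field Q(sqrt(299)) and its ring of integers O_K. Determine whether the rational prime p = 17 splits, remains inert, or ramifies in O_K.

299 mod 4 = 3, hence disc K = 4·299 = 1196 and O_K = ℤ[√299].
Since gcd(17, 1196) = 1 the prime 17 does not ramify.
(299/17) = 10^8 mod 17 = 16, giving Legendre symbol -1.
(299/17) = -1, so 17 is inert.

remains prime (inert)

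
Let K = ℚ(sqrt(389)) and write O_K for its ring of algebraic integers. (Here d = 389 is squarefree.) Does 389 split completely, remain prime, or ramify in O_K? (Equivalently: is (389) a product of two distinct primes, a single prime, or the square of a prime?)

d = 389 ≡ 1 (mod 4), so O_K = ℤ[(1+√389)/2] and disc(K) = d = 389.
Ramification test: 389 | 389. The prime 389 ramifies in K.

p ramifies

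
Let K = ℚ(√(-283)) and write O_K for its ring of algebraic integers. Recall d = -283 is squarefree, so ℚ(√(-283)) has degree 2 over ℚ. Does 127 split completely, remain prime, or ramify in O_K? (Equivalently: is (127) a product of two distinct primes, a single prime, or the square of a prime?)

split — (127) = 𝔭₁𝔭₂ with 𝔭₁ ≠ 𝔭₂

Since -283 ≡ 1 mod 4, the ring of integers is ℤ[(1+√-283)/2] with discriminant -283.
Since gcd(127, -283) = 1 the prime 127 does not ramify.
Legendre symbol by Euler's criterion: (-283/127) ≡ (-283)^63 ≡ 1 (mod 127), i.e. (-283/127) = 1.
(-283/127) = 1, so 127 splits.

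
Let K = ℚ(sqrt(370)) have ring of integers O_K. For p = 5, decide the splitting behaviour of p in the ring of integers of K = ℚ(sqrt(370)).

370 mod 4 = 2, hence disc K = 4·370 = 1480 and O_K = ℤ[√370].
disc(K) = 1480 = 5·296, so p = 5 is ramified.

ramified — (5) = 𝔭²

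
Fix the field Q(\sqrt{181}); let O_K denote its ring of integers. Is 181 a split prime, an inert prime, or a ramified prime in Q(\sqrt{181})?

181 mod 4 = 1, hence disc K = 181 and O_K = ℤ[(1+√181)/2].
Ramification test: 181 | 181. The prime 181 ramifies in K.

ramified — (181) = 𝔭²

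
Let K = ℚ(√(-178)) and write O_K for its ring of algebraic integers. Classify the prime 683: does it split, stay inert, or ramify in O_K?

inert — (683) stays prime in O_K

Since -178 ≢ 1 mod 4, the ring of integers is ℤ[√-178] with discriminant 4·(-178) = -712.
Since gcd(683, -712) = 1 the prime 683 does not ramify.
(-178/683) = 505^341 mod 683 = 682, giving Legendre symbol -1.
(-178/683) = -1, so 683 is inert.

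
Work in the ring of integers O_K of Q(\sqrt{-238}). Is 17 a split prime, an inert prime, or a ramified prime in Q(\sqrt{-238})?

Since -238 ≢ 1 mod 4, the ring of integers is ℤ[√-238] with discriminant 4·(-238) = -952.
Ramification test: 17 | -952. The prime 17 ramifies in K.

ramified — (17) = 𝔭²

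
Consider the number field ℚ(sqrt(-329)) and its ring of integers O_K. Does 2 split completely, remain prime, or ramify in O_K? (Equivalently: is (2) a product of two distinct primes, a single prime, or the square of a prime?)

d = -329 ≡ 3 (mod 4), so O_K = ℤ[√-329] and disc(K) = 4d = -1316.
2 divides disc(K) = -1316, so 2 ramifies.

p ramifies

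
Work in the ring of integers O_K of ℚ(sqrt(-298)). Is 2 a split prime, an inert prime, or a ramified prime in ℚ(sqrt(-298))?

p ramifies

d = -298 ≡ 2 (mod 4), so O_K = ℤ[√-298] and disc(K) = 4d = -1192.
2 divides disc(K) = -1192, so 2 ramifies.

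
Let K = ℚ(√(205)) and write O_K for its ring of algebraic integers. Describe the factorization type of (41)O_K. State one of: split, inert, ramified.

Since 205 ≡ 1 mod 4, the ring of integers is ℤ[(1+√205)/2] with discriminant 205.
disc(K) = 205 = 41·5, so p = 41 is ramified.

41 is ramified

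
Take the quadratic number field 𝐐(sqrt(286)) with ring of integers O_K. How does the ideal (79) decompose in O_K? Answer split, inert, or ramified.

79 splits in O_K

286 mod 4 = 2, hence disc K = 4·286 = 1144 and O_K = ℤ[√286].
disc(K) = 1144 is not divisible by 79; 79 is unramified.
Euler's criterion: 286^39 mod 79 = 1. Thus (286|79) = 1.
Legendre symbol 1 ⇒ 79 is split.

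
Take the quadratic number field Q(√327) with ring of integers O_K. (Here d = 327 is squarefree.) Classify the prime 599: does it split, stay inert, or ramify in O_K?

599 remains inert

Since 327 ≢ 1 mod 4, the ring of integers is ℤ[√327] with discriminant 4·327 = 1308.
disc(K) = 1308 is not divisible by 599; 599 is unramified.
Legendre symbol by Euler's criterion: (327/599) ≡ 327^299 ≡ 598 (mod 599), i.e. (327/599) = -1.
Legendre symbol -1 ⇒ 599 is inert.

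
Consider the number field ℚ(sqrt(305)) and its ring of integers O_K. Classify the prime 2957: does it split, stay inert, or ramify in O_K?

splits completely

305 mod 4 = 1, hence disc K = 305 and O_K = ℤ[(1+√305)/2].
2957 ∤ 305, so 2957 is unramified.
Legendre symbol by Euler's criterion: (305/2957) ≡ 305^1478 ≡ 1 (mod 2957), i.e. (305/2957) = 1.
d is a quadratic residue mod p, hence 2957 splits in O_K.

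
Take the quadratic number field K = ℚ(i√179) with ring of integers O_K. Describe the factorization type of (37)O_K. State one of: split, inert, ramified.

Since -179 ≡ 1 mod 4, the ring of integers is ℤ[(1+√-179)/2] with discriminant -179.
Since gcd(37, -179) = 1 the prime 37 does not ramify.
Euler's criterion: (-179)^18 mod 37 = 36. Thus (-179|37) = -1.
d is a non-residue mod p, hence 37 remains inert in O_K.

remains prime (inert)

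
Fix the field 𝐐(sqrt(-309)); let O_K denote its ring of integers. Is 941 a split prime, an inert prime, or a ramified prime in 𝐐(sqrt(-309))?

-309 mod 4 = 3, hence disc K = 4·(-309) = -1236 and O_K = ℤ[√-309].
941 ∤ -1236, so 941 is unramified.
(-309/941) = 632^470 mod 941 = 940, giving Legendre symbol -1.
d is a non-residue mod p, hence 941 remains inert in O_K.

remains prime (inert)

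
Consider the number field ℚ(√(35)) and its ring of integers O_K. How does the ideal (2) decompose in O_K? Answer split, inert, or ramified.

Since 35 ≢ 1 mod 4, the ring of integers is ℤ[√35] with discriminant 4·35 = 140.
2 divides disc(K) = 140, so 2 ramifies.

ramified — (2) = 𝔭²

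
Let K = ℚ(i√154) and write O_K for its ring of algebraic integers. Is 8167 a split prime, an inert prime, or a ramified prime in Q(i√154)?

d = -154 ≡ 2 (mod 4), so O_K = ℤ[√-154] and disc(K) = 4d = -616.
8167 ∤ -616, so 8167 is unramified.
Euler's criterion: (-154)^4083 mod 8167 = 1. Thus (-154|8167) = 1.
(-154/8167) = 1, so 8167 splits.

split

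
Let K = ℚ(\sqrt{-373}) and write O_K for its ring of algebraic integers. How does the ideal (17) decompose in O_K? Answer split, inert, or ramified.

d = -373 ≡ 3 (mod 4), so O_K = ℤ[√-373] and disc(K) = 4d = -1492.
disc(K) = -1492 is not divisible by 17; 17 is unramified.
Euler's criterion: (-373)^8 mod 17 = 1. Thus (-373|17) = 1.
d is a quadratic residue mod p, hence 17 splits in O_K.

17 splits in O_K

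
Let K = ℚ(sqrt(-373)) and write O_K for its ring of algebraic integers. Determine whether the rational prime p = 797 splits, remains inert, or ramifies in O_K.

splits completely

-373 mod 4 = 3, hence disc K = 4·(-373) = -1492 and O_K = ℤ[√-373].
Since gcd(797, -1492) = 1 the prime 797 does not ramify.
Legendre symbol by Euler's criterion: (-373/797) ≡ (-373)^398 ≡ 1 (mod 797), i.e. (-373/797) = 1.
d is a quadratic residue mod p, hence 797 splits in O_K.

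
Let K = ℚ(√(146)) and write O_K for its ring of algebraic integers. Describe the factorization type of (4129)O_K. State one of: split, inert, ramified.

split — (4129) = 𝔭₁𝔭₂ with 𝔭₁ ≠ 𝔭₂

d = 146 ≡ 2 (mod 4), so O_K = ℤ[√146] and disc(K) = 4d = 584.
4129 ∤ 584, so 4129 is unramified.
(146/4129) = 146^2064 mod 4129 = 1, giving Legendre symbol 1.
d is a quadratic residue mod p, hence 4129 splits in O_K.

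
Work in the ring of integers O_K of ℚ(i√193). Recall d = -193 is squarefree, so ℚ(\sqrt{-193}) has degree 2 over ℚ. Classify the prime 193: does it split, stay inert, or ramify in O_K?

ramified — (193) = 𝔭²

-193 mod 4 = 3, hence disc K = 4·(-193) = -772 and O_K = ℤ[√-193].
disc(K) = -772 = 193·(-4), so p = 193 is ramified.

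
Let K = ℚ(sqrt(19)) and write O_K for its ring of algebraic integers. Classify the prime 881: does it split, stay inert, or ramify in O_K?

split

d = 19 ≡ 3 (mod 4), so O_K = ℤ[√19] and disc(K) = 4d = 76.
disc(K) = 76 is not divisible by 881; 881 is unramified.
(19/881) = 19^440 mod 881 = 1, giving Legendre symbol 1.
(19/881) = 1, so 881 splits.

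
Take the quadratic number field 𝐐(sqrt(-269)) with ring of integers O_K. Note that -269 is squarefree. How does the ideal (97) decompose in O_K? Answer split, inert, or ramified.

splits completely

d = -269 ≡ 3 (mod 4), so O_K = ℤ[√-269] and disc(K) = 4d = -1076.
Since gcd(97, -1076) = 1 the prime 97 does not ramify.
Euler's criterion: (-269)^48 mod 97 = 1. Thus (-269|97) = 1.
(-269/97) = 1, so 97 splits.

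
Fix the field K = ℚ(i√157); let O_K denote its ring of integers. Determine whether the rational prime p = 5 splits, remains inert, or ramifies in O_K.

Since -157 ≢ 1 mod 4, the ring of integers is ℤ[√-157] with discriminant 4·(-157) = -628.
5 ∤ -628, so 5 is unramified.
Euler's criterion: (-157)^2 mod 5 = 4. Thus (-157|5) = -1.
Legendre symbol -1 ⇒ 5 is inert.

inert — (5) stays prime in O_K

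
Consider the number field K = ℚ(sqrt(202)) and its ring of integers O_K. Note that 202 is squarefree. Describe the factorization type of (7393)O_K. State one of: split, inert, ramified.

d = 202 ≡ 2 (mod 4), so O_K = ℤ[√202] and disc(K) = 4d = 808.
7393 ∤ 808, so 7393 is unramified.
Compute (202/7393) via Euler: 202^((7393-1)/2) mod 7393 = 1, so (202/7393) = 1.
d is a quadratic residue mod p, hence 7393 splits in O_K.

split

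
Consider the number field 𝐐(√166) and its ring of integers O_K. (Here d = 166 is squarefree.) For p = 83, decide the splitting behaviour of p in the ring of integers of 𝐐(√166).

ramifies in O_K

Since 166 ≢ 1 mod 4, the ring of integers is ℤ[√166] with discriminant 4·166 = 664.
83 divides disc(K) = 664, so 83 ramifies.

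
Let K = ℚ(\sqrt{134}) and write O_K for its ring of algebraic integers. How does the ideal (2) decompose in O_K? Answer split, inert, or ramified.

d = 134 ≡ 2 (mod 4), so O_K = ℤ[√134] and disc(K) = 4d = 536.
2 divides disc(K) = 536, so 2 ramifies.

ramifies in O_K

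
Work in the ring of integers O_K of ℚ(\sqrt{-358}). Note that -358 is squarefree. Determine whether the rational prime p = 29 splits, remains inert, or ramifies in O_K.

d = -358 ≡ 2 (mod 4), so O_K = ℤ[√-358] and disc(K) = 4d = -1432.
29 ∤ -1432, so 29 is unramified.
Legendre symbol by Euler's criterion: (-358/29) ≡ (-358)^14 ≡ 28 (mod 29), i.e. (-358/29) = -1.
d is a non-residue mod p, hence 29 remains inert in O_K.

inert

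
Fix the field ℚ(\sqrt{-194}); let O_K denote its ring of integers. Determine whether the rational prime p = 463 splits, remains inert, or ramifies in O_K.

p is inert

d = -194 ≡ 2 (mod 4), so O_K = ℤ[√-194] and disc(K) = 4d = -776.
463 ∤ -776, so 463 is unramified.
Euler's criterion: (-194)^231 mod 463 = 462. Thus (-194|463) = -1.
(-194/463) = -1, so 463 is inert.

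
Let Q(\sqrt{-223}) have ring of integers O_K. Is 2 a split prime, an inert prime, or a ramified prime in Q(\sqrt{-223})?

d = -223 ≡ 1 (mod 4), so O_K = ℤ[(1+√-223)/2] and disc(K) = d = -223.
disc(K) = -223 is not divisible by 2; 2 is unramified.
d ≡ 1 (mod 8); the supplementary law gives 2 split.

2 splits in O_K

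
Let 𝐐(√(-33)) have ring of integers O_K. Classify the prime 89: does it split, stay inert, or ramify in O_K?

d = -33 ≡ 3 (mod 4), so O_K = ℤ[√-33] and disc(K) = 4d = -132.
Since gcd(89, -132) = 1 the prime 89 does not ramify.
Legendre symbol by Euler's criterion: (-33/89) ≡ (-33)^44 ≡ 88 (mod 89), i.e. (-33/89) = -1.
d is a non-residue mod p, hence 89 remains inert in O_K.

remains prime (inert)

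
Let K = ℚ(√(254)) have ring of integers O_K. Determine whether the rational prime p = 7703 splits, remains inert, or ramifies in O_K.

split — (7703) = 𝔭₁𝔭₂ with 𝔭₁ ≠ 𝔭₂

254 mod 4 = 2, hence disc K = 4·254 = 1016 and O_K = ℤ[√254].
Since gcd(7703, 1016) = 1 the prime 7703 does not ramify.
Euler's criterion: 254^3851 mod 7703 = 1. Thus (254|7703) = 1.
(254/7703) = 1, so 7703 splits.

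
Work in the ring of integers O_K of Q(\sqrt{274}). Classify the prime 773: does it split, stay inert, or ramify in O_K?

773 remains inert

d = 274 ≡ 2 (mod 4), so O_K = ℤ[√274] and disc(K) = 4d = 1096.
Since gcd(773, 1096) = 1 the prime 773 does not ramify.
(274/773) = 274^386 mod 773 = 772, giving Legendre symbol -1.
(274/773) = -1, so 773 is inert.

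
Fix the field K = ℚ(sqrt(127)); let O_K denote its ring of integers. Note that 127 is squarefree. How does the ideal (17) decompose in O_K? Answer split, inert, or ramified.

splits completely

Since 127 ≢ 1 mod 4, the ring of integers is ℤ[√127] with discriminant 4·127 = 508.
Since gcd(17, 508) = 1 the prime 17 does not ramify.
Euler's criterion: 127^8 mod 17 = 1. Thus (127|17) = 1.
d is a quadratic residue mod p, hence 17 splits in O_K.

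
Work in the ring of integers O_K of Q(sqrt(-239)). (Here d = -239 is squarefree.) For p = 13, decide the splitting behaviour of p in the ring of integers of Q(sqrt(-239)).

d = -239 ≡ 1 (mod 4), so O_K = ℤ[(1+√-239)/2] and disc(K) = d = -239.
disc(K) = -239 is not divisible by 13; 13 is unramified.
Compute (-239/13) via Euler: 8^((13-1)/2) mod 13 = 12, so (-239/13) = -1.
(-239/13) = -1, so 13 is inert.

remains prime (inert)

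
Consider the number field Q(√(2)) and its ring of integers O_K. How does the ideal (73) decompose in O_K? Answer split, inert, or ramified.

d = 2 ≡ 2 (mod 4), so O_K = ℤ[√2] and disc(K) = 4d = 8.
Since gcd(73, 8) = 1 the prime 73 does not ramify.
Compute (2/73) via Euler: 2^((73-1)/2) mod 73 = 1, so (2/73) = 1.
Legendre symbol 1 ⇒ 73 is split.

split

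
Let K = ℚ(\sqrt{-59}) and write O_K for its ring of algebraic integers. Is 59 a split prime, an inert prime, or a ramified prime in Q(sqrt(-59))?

p ramifies

d = -59 ≡ 1 (mod 4), so O_K = ℤ[(1+√-59)/2] and disc(K) = d = -59.
Ramification test: 59 | -59. The prime 59 ramifies in K.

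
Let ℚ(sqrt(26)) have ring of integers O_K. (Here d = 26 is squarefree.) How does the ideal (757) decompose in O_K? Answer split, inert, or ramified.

Since 26 ≢ 1 mod 4, the ring of integers is ℤ[√26] with discriminant 4·26 = 104.
Since gcd(757, 104) = 1 the prime 757 does not ramify.
Compute (26/757) via Euler: 26^((757-1)/2) mod 757 = 756, so (26/757) = -1.
(26/757) = -1, so 757 is inert.

inert — (757) stays prime in O_K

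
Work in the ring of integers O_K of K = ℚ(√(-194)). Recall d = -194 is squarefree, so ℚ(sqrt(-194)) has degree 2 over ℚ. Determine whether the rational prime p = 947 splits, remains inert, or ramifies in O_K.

inert

Since -194 ≢ 1 mod 4, the ring of integers is ℤ[√-194] with discriminant 4·(-194) = -776.
947 ∤ -776, so 947 is unramified.
Legendre symbol by Euler's criterion: (-194/947) ≡ (-194)^473 ≡ 946 (mod 947), i.e. (-194/947) = -1.
d is a non-residue mod p, hence 947 remains inert in O_K.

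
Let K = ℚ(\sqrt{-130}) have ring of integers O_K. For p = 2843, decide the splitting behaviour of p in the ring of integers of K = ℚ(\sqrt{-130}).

p is inert

-130 mod 4 = 2, hence disc K = 4·(-130) = -520 and O_K = ℤ[√-130].
disc(K) = -520 is not divisible by 2843; 2843 is unramified.
Euler's criterion: (-130)^1421 mod 2843 = 2842. Thus (-130|2843) = -1.
d is a non-residue mod p, hence 2843 remains inert in O_K.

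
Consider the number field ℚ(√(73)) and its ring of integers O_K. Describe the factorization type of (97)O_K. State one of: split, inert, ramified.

d = 73 ≡ 1 (mod 4), so O_K = ℤ[(1+√73)/2] and disc(K) = d = 73.
97 ∤ 73, so 97 is unramified.
Compute (73/97) via Euler: 73^((97-1)/2) mod 97 = 1, so (73/97) = 1.
Legendre symbol 1 ⇒ 97 is split.

p splits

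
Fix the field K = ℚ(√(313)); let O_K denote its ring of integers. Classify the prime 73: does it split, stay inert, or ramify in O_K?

Since 313 ≡ 1 mod 4, the ring of integers is ℤ[(1+√313)/2] with discriminant 313.
disc(K) = 313 is not divisible by 73; 73 is unramified.
Legendre symbol by Euler's criterion: (313/73) ≡ 313^36 ≡ 72 (mod 73), i.e. (313/73) = -1.
Legendre symbol -1 ⇒ 73 is inert.

inert — (73) stays prime in O_K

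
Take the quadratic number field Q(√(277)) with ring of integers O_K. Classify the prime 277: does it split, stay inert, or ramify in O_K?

277 is ramified

Since 277 ≡ 1 mod 4, the ring of integers is ℤ[(1+√277)/2] with discriminant 277.
disc(K) = 277 = 277·1, so p = 277 is ramified.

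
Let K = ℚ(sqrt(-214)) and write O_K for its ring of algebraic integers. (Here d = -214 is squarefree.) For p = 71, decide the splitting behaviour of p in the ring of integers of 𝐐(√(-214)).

remains prime (inert)

-214 mod 4 = 2, hence disc K = 4·(-214) = -856 and O_K = ℤ[√-214].
disc(K) = -856 is not divisible by 71; 71 is unramified.
Euler's criterion: (-214)^35 mod 71 = 70. Thus (-214|71) = -1.
Legendre symbol -1 ⇒ 71 is inert.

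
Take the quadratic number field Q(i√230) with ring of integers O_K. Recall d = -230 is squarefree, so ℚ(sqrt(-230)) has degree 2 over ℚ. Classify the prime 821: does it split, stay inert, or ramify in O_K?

d = -230 ≡ 2 (mod 4), so O_K = ℤ[√-230] and disc(K) = 4d = -920.
Since gcd(821, -920) = 1 the prime 821 does not ramify.
Euler's criterion: (-230)^410 mod 821 = 820. Thus (-230|821) = -1.
Legendre symbol -1 ⇒ 821 is inert.

remains prime (inert)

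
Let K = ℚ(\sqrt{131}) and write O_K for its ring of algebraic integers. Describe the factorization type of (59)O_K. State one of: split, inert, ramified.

inert

Since 131 ≢ 1 mod 4, the ring of integers is ℤ[√131] with discriminant 4·131 = 524.
59 ∤ 524, so 59 is unramified.
Legendre symbol by Euler's criterion: (131/59) ≡ 131^29 ≡ 58 (mod 59), i.e. (131/59) = -1.
(131/59) = -1, so 59 is inert.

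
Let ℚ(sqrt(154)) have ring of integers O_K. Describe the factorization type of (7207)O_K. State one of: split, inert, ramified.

remains prime (inert)

154 mod 4 = 2, hence disc K = 4·154 = 616 and O_K = ℤ[√154].
7207 ∤ 616, so 7207 is unramified.
Euler's criterion: 154^3603 mod 7207 = 7206. Thus (154|7207) = -1.
Legendre symbol -1 ⇒ 7207 is inert.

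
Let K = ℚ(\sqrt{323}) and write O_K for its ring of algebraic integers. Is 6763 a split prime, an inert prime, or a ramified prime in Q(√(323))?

Since 323 ≢ 1 mod 4, the ring of integers is ℤ[√323] with discriminant 4·323 = 1292.
6763 ∤ 1292, so 6763 is unramified.
Euler's criterion: 323^3381 mod 6763 = 6762. Thus (323|6763) = -1.
(323/6763) = -1, so 6763 is inert.

p is inert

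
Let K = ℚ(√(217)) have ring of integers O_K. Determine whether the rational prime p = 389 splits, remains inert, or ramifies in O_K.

d = 217 ≡ 1 (mod 4), so O_K = ℤ[(1+√217)/2] and disc(K) = d = 217.
389 ∤ 217, so 389 is unramified.
Compute (217/389) via Euler: 217^((389-1)/2) mod 389 = 388, so (217/389) = -1.
Legendre symbol -1 ⇒ 389 is inert.

inert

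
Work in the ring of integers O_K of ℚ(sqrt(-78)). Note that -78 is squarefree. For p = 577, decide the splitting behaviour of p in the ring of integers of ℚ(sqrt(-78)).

d = -78 ≡ 2 (mod 4), so O_K = ℤ[√-78] and disc(K) = 4d = -312.
577 ∤ -312, so 577 is unramified.
Legendre symbol by Euler's criterion: (-78/577) ≡ (-78)^288 ≡ 576 (mod 577), i.e. (-78/577) = -1.
(-78/577) = -1, so 577 is inert.

inert — (577) stays prime in O_K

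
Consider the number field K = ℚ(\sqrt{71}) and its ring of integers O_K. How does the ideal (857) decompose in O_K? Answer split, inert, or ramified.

857 splits in O_K

d = 71 ≡ 3 (mod 4), so O_K = ℤ[√71] and disc(K) = 4d = 284.
disc(K) = 284 is not divisible by 857; 857 is unramified.
Euler's criterion: 71^428 mod 857 = 1. Thus (71|857) = 1.
Legendre symbol 1 ⇒ 857 is split.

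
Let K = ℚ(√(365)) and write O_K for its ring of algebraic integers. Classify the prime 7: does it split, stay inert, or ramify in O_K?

split — (7) = 𝔭₁𝔭₂ with 𝔭₁ ≠ 𝔭₂

Since 365 ≡ 1 mod 4, the ring of integers is ℤ[(1+√365)/2] with discriminant 365.
disc(K) = 365 is not divisible by 7; 7 is unramified.
Legendre symbol by Euler's criterion: (365/7) ≡ 365^3 ≡ 1 (mod 7), i.e. (365/7) = 1.
Legendre symbol 1 ⇒ 7 is split.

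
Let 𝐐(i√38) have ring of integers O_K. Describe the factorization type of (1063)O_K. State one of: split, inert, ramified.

inert — (1063) stays prime in O_K

Since -38 ≢ 1 mod 4, the ring of integers is ℤ[√-38] with discriminant 4·(-38) = -152.
disc(K) = -152 is not divisible by 1063; 1063 is unramified.
Euler's criterion: (-38)^531 mod 1063 = 1062. Thus (-38|1063) = -1.
d is a non-residue mod p, hence 1063 remains inert in O_K.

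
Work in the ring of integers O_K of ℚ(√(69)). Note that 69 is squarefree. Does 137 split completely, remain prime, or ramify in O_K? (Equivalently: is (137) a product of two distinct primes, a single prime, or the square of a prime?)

split — (137) = 𝔭₁𝔭₂ with 𝔭₁ ≠ 𝔭₂

69 mod 4 = 1, hence disc K = 69 and O_K = ℤ[(1+√69)/2].
137 ∤ 69, so 137 is unramified.
Legendre symbol by Euler's criterion: (69/137) ≡ 69^68 ≡ 1 (mod 137), i.e. (69/137) = 1.
d is a quadratic residue mod p, hence 137 splits in O_K.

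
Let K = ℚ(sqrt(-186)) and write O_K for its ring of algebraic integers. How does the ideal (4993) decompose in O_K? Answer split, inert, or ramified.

d = -186 ≡ 2 (mod 4), so O_K = ℤ[√-186] and disc(K) = 4d = -744.
4993 ∤ -744, so 4993 is unramified.
(-186/4993) = 4807^2496 mod 4993 = 1, giving Legendre symbol 1.
(-186/4993) = 1, so 4993 splits.

split — (4993) = 𝔭₁𝔭₂ with 𝔭₁ ≠ 𝔭₂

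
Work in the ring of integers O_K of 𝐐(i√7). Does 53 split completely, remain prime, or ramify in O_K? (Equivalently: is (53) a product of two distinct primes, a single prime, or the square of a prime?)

split

d = -7 ≡ 1 (mod 4), so O_K = ℤ[(1+√-7)/2] and disc(K) = d = -7.
Since gcd(53, -7) = 1 the prime 53 does not ramify.
Compute (-7/53) via Euler: 46^((53-1)/2) mod 53 = 1, so (-7/53) = 1.
d is a quadratic residue mod p, hence 53 splits in O_K.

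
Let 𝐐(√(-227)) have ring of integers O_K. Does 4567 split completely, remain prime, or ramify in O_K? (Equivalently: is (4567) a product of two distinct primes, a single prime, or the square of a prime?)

splits completely

-227 mod 4 = 1, hence disc K = -227 and O_K = ℤ[(1+√-227)/2].
disc(K) = -227 is not divisible by 4567; 4567 is unramified.
(-227/4567) = 4340^2283 mod 4567 = 1, giving Legendre symbol 1.
d is a quadratic residue mod p, hence 4567 splits in O_K.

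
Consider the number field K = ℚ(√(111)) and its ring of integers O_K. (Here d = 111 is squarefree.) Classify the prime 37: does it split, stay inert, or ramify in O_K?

111 mod 4 = 3, hence disc K = 4·111 = 444 and O_K = ℤ[√111].
disc(K) = 444 = 37·12, so p = 37 is ramified.

ramified — (37) = 𝔭²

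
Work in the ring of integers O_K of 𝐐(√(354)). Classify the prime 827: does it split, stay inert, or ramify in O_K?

827 splits in O_K

Since 354 ≢ 1 mod 4, the ring of integers is ℤ[√354] with discriminant 4·354 = 1416.
Since gcd(827, 1416) = 1 the prime 827 does not ramify.
Legendre symbol by Euler's criterion: (354/827) ≡ 354^413 ≡ 1 (mod 827), i.e. (354/827) = 1.
Legendre symbol 1 ⇒ 827 is split.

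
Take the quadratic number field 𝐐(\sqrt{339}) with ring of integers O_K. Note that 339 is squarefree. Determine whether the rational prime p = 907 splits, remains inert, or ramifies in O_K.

339 mod 4 = 3, hence disc K = 4·339 = 1356 and O_K = ℤ[√339].
907 ∤ 1356, so 907 is unramified.
(339/907) = 339^453 mod 907 = 1, giving Legendre symbol 1.
d is a quadratic residue mod p, hence 907 splits in O_K.

p splits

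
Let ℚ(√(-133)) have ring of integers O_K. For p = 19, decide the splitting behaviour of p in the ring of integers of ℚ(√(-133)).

ramified

-133 mod 4 = 3, hence disc K = 4·(-133) = -532 and O_K = ℤ[√-133].
Ramification test: 19 | -532. The prime 19 ramifies in K.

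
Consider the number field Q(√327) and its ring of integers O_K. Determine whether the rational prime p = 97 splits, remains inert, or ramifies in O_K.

split

Since 327 ≢ 1 mod 4, the ring of integers is ℤ[√327] with discriminant 4·327 = 1308.
97 ∤ 1308, so 97 is unramified.
Legendre symbol by Euler's criterion: (327/97) ≡ 327^48 ≡ 1 (mod 97), i.e. (327/97) = 1.
d is a quadratic residue mod p, hence 97 splits in O_K.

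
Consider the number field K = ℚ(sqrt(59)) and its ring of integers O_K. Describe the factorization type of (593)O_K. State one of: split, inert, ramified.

p splits

d = 59 ≡ 3 (mod 4), so O_K = ℤ[√59] and disc(K) = 4d = 236.
Since gcd(593, 236) = 1 the prime 593 does not ramify.
Euler's criterion: 59^296 mod 593 = 1. Thus (59|593) = 1.
d is a quadratic residue mod p, hence 593 splits in O_K.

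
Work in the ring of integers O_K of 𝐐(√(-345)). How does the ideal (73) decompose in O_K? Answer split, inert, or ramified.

d = -345 ≡ 3 (mod 4), so O_K = ℤ[√-345] and disc(K) = 4d = -1380.
disc(K) = -1380 is not divisible by 73; 73 is unramified.
Euler's criterion: (-345)^36 mod 73 = 72. Thus (-345|73) = -1.
(-345/73) = -1, so 73 is inert.

73 remains inert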